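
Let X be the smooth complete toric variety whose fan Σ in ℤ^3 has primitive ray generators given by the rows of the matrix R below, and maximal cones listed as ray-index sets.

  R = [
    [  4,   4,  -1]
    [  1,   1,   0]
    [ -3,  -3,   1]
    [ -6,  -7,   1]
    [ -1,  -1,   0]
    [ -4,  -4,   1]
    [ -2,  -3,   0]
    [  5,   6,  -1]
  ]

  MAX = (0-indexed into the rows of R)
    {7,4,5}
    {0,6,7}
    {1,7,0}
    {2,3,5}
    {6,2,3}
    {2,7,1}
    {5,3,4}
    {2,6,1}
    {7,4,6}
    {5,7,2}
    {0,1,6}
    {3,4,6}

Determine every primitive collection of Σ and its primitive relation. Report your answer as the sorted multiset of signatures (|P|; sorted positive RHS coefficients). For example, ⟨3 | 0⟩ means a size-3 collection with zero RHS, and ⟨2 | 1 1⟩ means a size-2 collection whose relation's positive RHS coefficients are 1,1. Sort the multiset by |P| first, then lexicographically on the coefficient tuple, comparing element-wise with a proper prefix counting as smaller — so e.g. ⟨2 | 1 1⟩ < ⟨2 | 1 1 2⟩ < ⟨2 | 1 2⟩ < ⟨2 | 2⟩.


12 collections generate NE(X_Σ); each relation:

  P={0,5}:  v_{0} + v_{5} = 0 — sig = ⟨2 | 0⟩
  P={1,4}:  v_{1} + v_{4} = 0 — sig = ⟨2 | 0⟩
  P={0,2}:  v_{0} + v_{2} = v_{1} — sig = ⟨2 | 1⟩
  P={0,3}:  v_{0} + v_{3} = v_{6} — sig = ⟨2 | 1⟩
  P={1,5}:  v_{1} + v_{5} = v_{2} — sig = ⟨2 | 1⟩
  P={2,4}:  v_{2} + v_{4} = v_{5} — sig = ⟨2 | 1⟩
  P={3,7}:  v_{3} + v_{7} = v_{4} — sig = ⟨2 | 1⟩
  P={5,6}:  v_{5} + v_{6} = v_{3} — sig = ⟨2 | 1⟩
  P={0,4}:  v_{0} + v_{4} = v_{6} + v_{7} — sig = ⟨2 | 1 1⟩
  P={1,3}:  v_{1} + v_{3} = v_{2} + v_{6} — sig = ⟨2 | 1 1⟩
  P={2,6,7}:  v_{2} + v_{6} + v_{7} = 0 — sig = ⟨3 | 0⟩
  P={1,6,7}:  v_{1} + v_{6} + v_{7} = v_{0} — sig = ⟨3 | 1⟩

Sorted signature multiset PRS(X):
{ ⟨2 | 0⟩ ×2,  ⟨2 | 1⟩ ×6,  ⟨2 | 1 1⟩ ×2,  ⟨3 | 0⟩,  ⟨3 | 1⟩ }


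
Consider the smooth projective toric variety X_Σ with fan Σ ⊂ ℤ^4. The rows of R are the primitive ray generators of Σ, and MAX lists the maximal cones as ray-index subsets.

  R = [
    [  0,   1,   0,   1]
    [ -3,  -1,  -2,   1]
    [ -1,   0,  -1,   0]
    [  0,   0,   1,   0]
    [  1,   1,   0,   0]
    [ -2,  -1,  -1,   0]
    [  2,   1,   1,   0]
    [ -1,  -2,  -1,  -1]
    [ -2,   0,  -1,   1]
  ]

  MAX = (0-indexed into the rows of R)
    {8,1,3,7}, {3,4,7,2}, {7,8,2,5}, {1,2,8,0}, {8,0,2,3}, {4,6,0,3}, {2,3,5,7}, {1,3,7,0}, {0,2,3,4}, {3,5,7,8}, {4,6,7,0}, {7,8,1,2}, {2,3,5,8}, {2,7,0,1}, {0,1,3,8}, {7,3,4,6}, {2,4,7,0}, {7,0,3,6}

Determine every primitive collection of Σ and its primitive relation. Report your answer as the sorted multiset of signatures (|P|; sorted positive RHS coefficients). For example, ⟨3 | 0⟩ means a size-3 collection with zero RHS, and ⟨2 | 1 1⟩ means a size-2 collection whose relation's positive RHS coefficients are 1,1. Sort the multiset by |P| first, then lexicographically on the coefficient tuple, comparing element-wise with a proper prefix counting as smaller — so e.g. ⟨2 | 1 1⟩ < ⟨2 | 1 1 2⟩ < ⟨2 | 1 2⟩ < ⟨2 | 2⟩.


Minimal non-faces — 14 found among 9 rays, 18 max cones:

  • {5,6}:  v_{5} + v_{6} = 0  ⇒ sig = ⟨2 | 0⟩
  • {0,5}:  v_{0} + v_{5} = v_{8}  ⇒ sig = ⟨2 | 1⟩
  • {2,6}:  v_{2} + v_{6} = v_{4}  ⇒ sig = ⟨2 | 1⟩
  • {4,5}:  v_{4} + v_{5} = v_{2}  ⇒ sig = ⟨2 | 1⟩
  • {6,8}:  v_{6} + v_{8} = v_{0}  ⇒ sig = ⟨2 | 1⟩
  • {4,8}:  v_{4} + v_{8} = v_{0} + v_{2}  ⇒ sig = ⟨2 | 1 1⟩
  • {1,4}:  v_{1} + v_{4} = 2·v_{0} + v_{2} + v_{7}  ⇒ sig = ⟨2 | 1 1 2⟩
  • {1,5}:  v_{1} + v_{5} = v_{7} + 2·v_{8}  ⇒ sig = ⟨2 | 1 2⟩
  • {1,6}:  v_{1} + v_{6} = 2·v_{0} + v_{7}  ⇒ sig = ⟨2 | 1 2⟩
  • {0,7,8}:  v_{0} + v_{7} + v_{8} = v_{1}  ⇒ sig = ⟨3 | 1⟩
  • {1,2,3}:  v_{1} + v_{2} + v_{3} = v_{5} + v_{8}  ⇒ sig = ⟨3 | 1 1⟩
  • {0,3,4,7}:  v_{0} + v_{3} + v_{4} + v_{7} = 0  ⇒ sig = ⟨4 | 0⟩
  • {0,2,3,7}:  v_{0} + v_{2} + v_{3} + v_{7} = v_{5}  ⇒ sig = ⟨4 | 1⟩
  • {2,3,7,8}:  v_{2} + v_{3} + v_{7} + v_{8} = 2·v_{5}  ⇒ sig = ⟨4 | 2⟩

Hence PRS(X_Σ) =
    ⟨2 | 0⟩
    ⟨2 | 1⟩
    ⟨2 | 1⟩
    ⟨2 | 1⟩
    ⟨2 | 1⟩
    ⟨2 | 1 1⟩
    ⟨2 | 1 1 2⟩
    ⟨2 | 1 2⟩
    ⟨2 | 1 2⟩
    ⟨3 | 1⟩
    ⟨3 | 1 1⟩
    ⟨4 | 0⟩
    ⟨4 | 1⟩
    ⟨4 | 2⟩


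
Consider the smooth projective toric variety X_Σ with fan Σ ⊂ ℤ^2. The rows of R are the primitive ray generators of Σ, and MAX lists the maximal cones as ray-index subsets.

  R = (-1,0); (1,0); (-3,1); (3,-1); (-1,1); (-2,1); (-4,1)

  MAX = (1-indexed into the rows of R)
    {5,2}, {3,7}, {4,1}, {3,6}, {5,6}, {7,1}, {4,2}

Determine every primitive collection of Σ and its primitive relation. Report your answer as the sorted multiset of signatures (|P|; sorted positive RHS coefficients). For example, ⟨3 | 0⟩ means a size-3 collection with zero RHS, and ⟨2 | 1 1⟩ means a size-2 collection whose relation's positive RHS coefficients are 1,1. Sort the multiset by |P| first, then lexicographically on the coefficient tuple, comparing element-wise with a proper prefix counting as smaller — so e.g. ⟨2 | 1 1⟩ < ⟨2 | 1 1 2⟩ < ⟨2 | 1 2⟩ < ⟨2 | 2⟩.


14 minimal non-faces of Δ(Σ) (on 7 rays):

  P = {1,2}:  v_{1} + v_{2} = 0 ; sig = ⟨2 | 0⟩
  P = {3,4}:  v_{3} + v_{4} = 0 ; sig = ⟨2 | 0⟩
  P = {1,3}:  v_{1} + v_{3} = v_{7} ; sig = ⟨2 | 1⟩
  P = {1,5}:  v_{1} + v_{5} = v_{6} ; sig = ⟨2 | 1⟩
  P = {1,6}:  v_{1} + v_{6} = v_{3} ; sig = ⟨2 | 1⟩
  P = {2,3}:  v_{2} + v_{3} = v_{6} ; sig = ⟨2 | 1⟩
  P = {2,6}:  v_{2} + v_{6} = v_{5} ; sig = ⟨2 | 1⟩
  P = {2,7}:  v_{2} + v_{7} = v_{3} ; sig = ⟨2 | 1⟩
  P = {4,6}:  v_{4} + v_{6} = v_{2} ; sig = ⟨2 | 1⟩
  P = {4,7}:  v_{4} + v_{7} = v_{1} ; sig = ⟨2 | 1⟩
  P = {5,7}:  v_{5} + v_{7} = v_{3} + v_{6} ; sig = ⟨2 | 1 1⟩
  P = {3,5}:  v_{3} + v_{5} = 2·v_{6} ; sig = ⟨2 | 2⟩
  P = {4,5}:  v_{4} + v_{5} = 2·v_{2} ; sig = ⟨2 | 2⟩
  P = {6,7}:  v_{6} + v_{7} = 2·v_{3} ; sig = ⟨2 | 2⟩

Hence PRS(X_Σ) =
    ⟨2 | 0⟩
    ⟨2 | 0⟩
    ⟨2 | 1⟩
    ⟨2 | 1⟩
    ⟨2 | 1⟩
    ⟨2 | 1⟩
    ⟨2 | 1⟩
    ⟨2 | 1⟩
    ⟨2 | 1⟩
    ⟨2 | 1⟩
    ⟨2 | 1 1⟩
    ⟨2 | 2⟩
    ⟨2 | 2⟩
    ⟨2 | 2⟩


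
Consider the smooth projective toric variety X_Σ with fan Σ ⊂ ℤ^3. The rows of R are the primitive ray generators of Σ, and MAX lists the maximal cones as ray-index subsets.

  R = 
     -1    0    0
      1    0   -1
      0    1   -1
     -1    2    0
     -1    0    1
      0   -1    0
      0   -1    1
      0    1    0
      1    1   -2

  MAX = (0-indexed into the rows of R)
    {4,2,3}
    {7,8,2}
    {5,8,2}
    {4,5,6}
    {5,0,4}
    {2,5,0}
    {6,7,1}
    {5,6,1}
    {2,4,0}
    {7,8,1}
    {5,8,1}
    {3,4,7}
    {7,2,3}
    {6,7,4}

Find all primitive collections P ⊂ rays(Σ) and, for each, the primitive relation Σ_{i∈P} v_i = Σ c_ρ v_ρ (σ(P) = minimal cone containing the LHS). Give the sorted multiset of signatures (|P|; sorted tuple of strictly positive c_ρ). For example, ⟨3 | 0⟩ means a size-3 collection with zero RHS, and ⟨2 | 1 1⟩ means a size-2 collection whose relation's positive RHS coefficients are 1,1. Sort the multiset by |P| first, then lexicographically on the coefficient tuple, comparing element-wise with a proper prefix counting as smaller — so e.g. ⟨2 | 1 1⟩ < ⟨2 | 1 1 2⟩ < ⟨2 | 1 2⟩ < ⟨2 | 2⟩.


Primitive collections (17):

  P = {1,4}:  v_{1} + v_{4} = 0  ⟹  sig = ⟨2 | 0⟩
  P = {2,6}:  v_{2} + v_{6} = 0  ⟹  sig = ⟨2 | 0⟩
  P = {5,7}:  v_{5} + v_{7} = 0  ⟹  sig = ⟨2 | 0⟩
  P = {1,2}:  v_{1} + v_{2} = v_{8}  ⟹  sig = ⟨2 | 1⟩
  P = {4,8}:  v_{4} + v_{8} = v_{2}  ⟹  sig = ⟨2 | 1⟩
  P = {6,8}:  v_{6} + v_{8} = v_{1}  ⟹  sig = ⟨2 | 1⟩
  P = {0,1}:  v_{0} + v_{1} = v_{2} + v_{5}  ⟹  sig = ⟨2 | 1 1⟩
  P = {0,6}:  v_{0} + v_{6} = v_{4} + v_{5}  ⟹  sig = ⟨2 | 1 1⟩
  P = {0,7}:  v_{0} + v_{7} = v_{2} + v_{4}  ⟹  sig = ⟨2 | 1 1⟩
  P = {1,3}:  v_{1} + v_{3} = v_{2} + v_{7}  ⟹  sig = ⟨2 | 1 1⟩
  P = {3,5}:  v_{3} + v_{5} = v_{2} + v_{4}  ⟹  sig = ⟨2 | 1 1⟩
  P = {3,6}:  v_{3} + v_{6} = v_{4} + v_{7}  ⟹  sig = ⟨2 | 1 1⟩
  P = {0,8}:  v_{0} + v_{8} = 2·v_{2} + v_{5}  ⟹  sig = ⟨2 | 1 2⟩
  P = {3,8}:  v_{3} + v_{8} = 2·v_{2} + v_{7}  ⟹  sig = ⟨2 | 1 2⟩
  P = {0,3}:  v_{0} + v_{3} = 2·v_{2} + 2·v_{4}  ⟹  sig = ⟨2 | 2 2⟩
  P = {2,4,5}:  v_{2} + v_{4} + v_{5} = v_{0}  ⟹  sig = ⟨3 | 1⟩
  P = {2,4,7}:  v_{2} + v_{4} + v_{7} = v_{3}  ⟹  sig = ⟨3 | 1⟩

so the primitive-relation signature multiset is
    |P|=2: 15 collections, coeffs (), (), (), (1), (1), (1), (1,1), (1,1), (1,1), (1,1), (1,1), (1,1), (1,2), (1,2), (2,2)
    |P|=3: 2 collections, coeffs (1), (1)


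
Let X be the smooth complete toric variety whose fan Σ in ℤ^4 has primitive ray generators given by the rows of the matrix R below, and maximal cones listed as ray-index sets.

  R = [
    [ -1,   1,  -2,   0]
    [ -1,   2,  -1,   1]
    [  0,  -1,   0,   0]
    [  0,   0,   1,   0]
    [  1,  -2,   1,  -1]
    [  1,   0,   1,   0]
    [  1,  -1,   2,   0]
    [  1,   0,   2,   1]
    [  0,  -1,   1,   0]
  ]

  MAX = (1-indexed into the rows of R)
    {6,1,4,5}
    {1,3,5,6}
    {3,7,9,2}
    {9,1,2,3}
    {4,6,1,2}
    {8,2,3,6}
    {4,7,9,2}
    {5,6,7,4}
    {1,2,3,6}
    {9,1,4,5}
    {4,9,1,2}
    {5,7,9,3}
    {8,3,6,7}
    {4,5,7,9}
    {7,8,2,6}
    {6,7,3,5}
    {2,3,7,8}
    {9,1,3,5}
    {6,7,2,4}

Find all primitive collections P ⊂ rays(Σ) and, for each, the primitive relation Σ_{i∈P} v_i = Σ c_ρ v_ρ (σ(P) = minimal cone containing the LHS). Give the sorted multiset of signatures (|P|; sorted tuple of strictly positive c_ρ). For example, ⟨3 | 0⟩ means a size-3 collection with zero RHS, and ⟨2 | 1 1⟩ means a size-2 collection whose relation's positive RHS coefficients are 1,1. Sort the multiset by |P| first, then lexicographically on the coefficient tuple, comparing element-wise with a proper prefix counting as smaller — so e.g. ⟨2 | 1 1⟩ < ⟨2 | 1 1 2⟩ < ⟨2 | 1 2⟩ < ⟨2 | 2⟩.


9 minimal non-faces of Δ(Σ) (on 9 rays):

  P={1,7}:  v_{1} + v_{7} = 0  →  sig = ⟨2 | 0⟩
  P={2,5}:  v_{2} + v_{5} = 0  →  sig = ⟨2 | 0⟩
  P={3,4}:  v_{3} + v_{4} = v_{9}  →  sig = ⟨2 | 1⟩
  P={6,9}:  v_{6} + v_{9} = v_{7}  →  sig = ⟨2 | 1⟩
  P={1,8}:  v_{1} + v_{8} = v_{2} + v_{3} + v_{6}  →  sig = ⟨2 | 1 1 1⟩
  P={5,8}:  v_{5} + v_{8} = v_{3} + v_{6} + v_{7}  →  sig = ⟨2 | 1 1 1⟩
  P={8,9}:  v_{8} + v_{9} = v_{2} + v_{3} + 2·v_{7}  →  sig = ⟨2 | 1 1 2⟩
  P={4,8}:  v_{4} + v_{8} = v_{2} + 2·v_{7}  →  sig = ⟨2 | 1 2⟩
  P={2,3,6,7}:  v_{2} + v_{3} + v_{6} + v_{7} = v_{8}  →  sig = ⟨4 | 1⟩

Sorted signature multiset PRS(X):
    |P|=2: 8 collections, coeffs (), (), (1), (1), (1,1,1), (1,1,1), (1,1,2), (1,2)
    |P|=4: 1 collection, coeffs (1)


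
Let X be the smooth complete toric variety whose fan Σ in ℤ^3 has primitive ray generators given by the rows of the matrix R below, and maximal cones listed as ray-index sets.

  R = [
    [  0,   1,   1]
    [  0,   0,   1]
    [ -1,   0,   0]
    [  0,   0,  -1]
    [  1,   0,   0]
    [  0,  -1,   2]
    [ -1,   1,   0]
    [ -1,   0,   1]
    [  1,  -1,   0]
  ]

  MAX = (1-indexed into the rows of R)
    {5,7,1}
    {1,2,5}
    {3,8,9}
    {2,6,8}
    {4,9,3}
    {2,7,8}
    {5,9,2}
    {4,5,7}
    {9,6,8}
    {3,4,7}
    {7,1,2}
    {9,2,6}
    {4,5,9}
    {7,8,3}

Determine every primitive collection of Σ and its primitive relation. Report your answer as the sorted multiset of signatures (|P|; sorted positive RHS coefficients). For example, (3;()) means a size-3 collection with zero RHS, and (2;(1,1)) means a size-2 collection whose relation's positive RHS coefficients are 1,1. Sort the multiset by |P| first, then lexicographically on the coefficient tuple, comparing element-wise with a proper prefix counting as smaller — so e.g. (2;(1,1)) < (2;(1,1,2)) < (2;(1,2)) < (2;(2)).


Σ has 17 primitive collections:

  P = {2,4}:  v_{2} + v_{4} = 0  so sig = (2;())
  P = {3,5}:  v_{3} + v_{5} = 0  so sig = (2;())
  P = {7,9}:  v_{7} + v_{9} = 0  so sig = (2;())
  P = {2,3}:  v_{2} + v_{3} = v_{8}  so sig = (2;(1))
  P = {4,8}:  v_{4} + v_{8} = v_{3}  so sig = (2;(1))
  P = {5,8}:  v_{5} + v_{8} = v_{2}  so sig = (2;(1))
  P = {1,3}:  v_{1} + v_{3} = v_{2} + v_{7}  so sig = (2;(1,1))
  P = {1,4}:  v_{1} + v_{4} = v_{5} + v_{7}  so sig = (2;(1,1))
  P = {1,9}:  v_{1} + v_{9} = v_{2} + v_{5}  so sig = (2;(1,1))
  P = {4,6}:  v_{4} + v_{6} = v_{8} + v_{9}  so sig = (2;(1,1))
  P = {6,7}:  v_{6} + v_{7} = v_{2} + v_{8}  so sig = (2;(1,1))
  P = {1,8}:  v_{1} + v_{8} = 2·v_{2} + v_{7}  so sig = (2;(1,2))
  P = {3,6}:  v_{3} + v_{6} = 2·v_{8} + v_{9}  so sig = (2;(1,2))
  P = {5,6}:  v_{5} + v_{6} = 2·v_{2} + v_{9}  so sig = (2;(1,2))
  P = {1,6}:  v_{1} + v_{6} = 3·v_{2}  so sig = (2;(3))
  P = {2,5,7}:  v_{2} + v_{5} + v_{7} = v_{1}  so sig = (3;(1))
  P = {2,8,9}:  v_{2} + v_{8} + v_{9} = v_{6}  so sig = (3;(1))

so the primitive-relation signature multiset is
{ (2;()) ×3,  (2;(1)) ×3,  (2;(1,1)) ×5,  (2;(1,2)) ×3,  (2;(3)),  (3;(1)) ×2 }


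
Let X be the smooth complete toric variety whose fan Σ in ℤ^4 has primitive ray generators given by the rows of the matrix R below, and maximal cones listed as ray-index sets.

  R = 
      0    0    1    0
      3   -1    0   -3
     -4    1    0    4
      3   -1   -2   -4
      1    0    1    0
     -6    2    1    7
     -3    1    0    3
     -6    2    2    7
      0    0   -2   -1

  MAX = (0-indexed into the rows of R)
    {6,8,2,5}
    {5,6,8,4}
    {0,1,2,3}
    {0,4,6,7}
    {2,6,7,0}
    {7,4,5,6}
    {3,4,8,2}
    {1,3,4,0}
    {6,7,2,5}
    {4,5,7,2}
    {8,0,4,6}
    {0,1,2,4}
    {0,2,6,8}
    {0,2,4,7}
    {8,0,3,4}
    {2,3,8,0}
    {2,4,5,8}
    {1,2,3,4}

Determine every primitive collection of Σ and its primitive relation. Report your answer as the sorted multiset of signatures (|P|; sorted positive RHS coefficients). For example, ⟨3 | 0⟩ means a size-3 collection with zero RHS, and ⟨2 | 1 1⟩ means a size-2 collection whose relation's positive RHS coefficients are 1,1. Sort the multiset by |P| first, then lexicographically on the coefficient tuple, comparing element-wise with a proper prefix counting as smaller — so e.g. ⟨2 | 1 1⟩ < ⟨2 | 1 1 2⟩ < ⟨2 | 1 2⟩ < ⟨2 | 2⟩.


Minimal non-faces — 12 found among 9 rays, 18 max cones:

  {1,6}:  v_{1} + v_{6} = 0  so sig = ⟨2 | 0⟩
  {0,5}:  v_{0} + v_{5} = v_{7}  so sig = ⟨2 | 1⟩
  {1,8}:  v_{1} + v_{8} = v_{3}  so sig = ⟨2 | 1⟩
  {3,6}:  v_{3} + v_{6} = v_{8}  so sig = ⟨2 | 1⟩
  {3,7}:  v_{3} + v_{7} = v_{6}  so sig = ⟨2 | 1⟩
  {1,5}:  v_{1} + v_{5} = v_{2} + v_{4}  so sig = ⟨2 | 1 1⟩
  {1,7}:  v_{1} + v_{7} = v_{0} + v_{2} + v_{4}  so sig = ⟨2 | 1 1 1⟩
  {3,5}:  v_{3} + v_{5} = v_{2} + v_{4} + v_{8}  so sig = ⟨2 | 1 1 1⟩
  {7,8}:  v_{7} + v_{8} = 2·v_{6}  so sig = ⟨2 | 2⟩
  {2,4,6}:  v_{2} + v_{4} + v_{6} = v_{5}  so sig = ⟨3 | 1⟩
  {0,2,3,4}:  v_{0} + v_{2} + v_{3} + v_{4} = 0  so sig = ⟨4 | 0⟩
  {0,2,4,8}:  v_{0} + v_{2} + v_{4} + v_{8} = v_{6}  so sig = ⟨4 | 1⟩

so the primitive-relation signature multiset is
    |P|=2: 9 collections, coeffs (), (1), (1), (1), (1), (1,1), (1,1,1), (1,1,1), (2)
    |P|=3: 1 collection, coeffs (1)
    |P|=4: 2 collections, coeffs (), (1)


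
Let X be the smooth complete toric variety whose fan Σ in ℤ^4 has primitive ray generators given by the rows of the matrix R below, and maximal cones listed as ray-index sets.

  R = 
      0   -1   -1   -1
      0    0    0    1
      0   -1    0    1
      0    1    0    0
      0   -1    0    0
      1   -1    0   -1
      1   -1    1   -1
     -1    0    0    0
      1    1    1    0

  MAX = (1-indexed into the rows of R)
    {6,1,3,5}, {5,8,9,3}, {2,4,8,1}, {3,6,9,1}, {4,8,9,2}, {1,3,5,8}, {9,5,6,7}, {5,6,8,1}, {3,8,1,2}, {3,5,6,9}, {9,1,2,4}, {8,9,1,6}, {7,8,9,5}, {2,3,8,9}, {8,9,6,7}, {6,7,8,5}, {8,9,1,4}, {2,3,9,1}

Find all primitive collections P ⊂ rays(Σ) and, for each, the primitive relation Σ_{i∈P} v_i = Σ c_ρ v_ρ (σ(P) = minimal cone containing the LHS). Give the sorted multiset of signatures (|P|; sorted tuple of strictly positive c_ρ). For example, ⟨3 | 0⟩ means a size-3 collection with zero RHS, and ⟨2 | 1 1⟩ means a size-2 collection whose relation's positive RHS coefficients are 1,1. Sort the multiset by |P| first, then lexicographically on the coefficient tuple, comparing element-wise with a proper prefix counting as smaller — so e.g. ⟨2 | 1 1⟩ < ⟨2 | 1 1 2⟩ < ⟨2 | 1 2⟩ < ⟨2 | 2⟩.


14 collections generate NE(X_Σ); each relation:

  {4,5}:  v_{4} + v_{5} = 0  →  sig = ⟨2 | 0⟩
  {2,5}:  v_{2} + v_{5} = v_{3}  →  sig = ⟨2 | 1⟩
  {3,4}:  v_{3} + v_{4} = v_{2}  →  sig = ⟨2 | 1⟩
  {4,6}:  v_{4} + v_{6} = v_{1} + v_{9}  →  sig = ⟨2 | 1 1⟩
  {2,6}:  v_{2} + v_{6} = v_{1} + v_{3} + v_{9}  →  sig = ⟨2 | 1 1 1⟩
  {4,7}:  v_{4} + v_{7} = v_{6} + v_{8} + v_{9}  →  sig = ⟨2 | 1 1 1⟩
  {1,7}:  v_{1} + v_{7} = 2·v_{6} + v_{8}  →  sig = ⟨2 | 1 2⟩
  {2,7}:  v_{2} + v_{7} = 2·v_{5} + v_{9}  →  sig = ⟨2 | 1 2⟩
  {3,7}:  v_{3} + v_{7} = 3·v_{5} + v_{9}  →  sig = ⟨2 | 1 3⟩
  {1,5,9}:  v_{1} + v_{5} + v_{9} = v_{6}  →  sig = ⟨3 | 1⟩
  {3,6,8}:  v_{3} + v_{6} + v_{8} = 2·v_{5}  →  sig = ⟨3 | 2⟩
  {1,2,8,9}:  v_{1} + v_{2} + v_{8} + v_{9} = 0  →  sig = ⟨4 | 0⟩
  {1,3,8,9}:  v_{1} + v_{3} + v_{8} + v_{9} = v_{5}  →  sig = ⟨4 | 1⟩
  {5,6,8,9}:  v_{5} + v_{6} + v_{8} + v_{9} = v_{7}  →  sig = ⟨4 | 1⟩

Sorted signature multiset PRS(X):
    |P|=2: 9 collections, coeffs (), (1), (1), (1,1), (1,1,1), (1,1,1), (1,2), (1,2), (1,3)
    |P|=3: 2 collections, coeffs (1), (2)
    |P|=4: 3 collections, coeffs (), (1), (1)


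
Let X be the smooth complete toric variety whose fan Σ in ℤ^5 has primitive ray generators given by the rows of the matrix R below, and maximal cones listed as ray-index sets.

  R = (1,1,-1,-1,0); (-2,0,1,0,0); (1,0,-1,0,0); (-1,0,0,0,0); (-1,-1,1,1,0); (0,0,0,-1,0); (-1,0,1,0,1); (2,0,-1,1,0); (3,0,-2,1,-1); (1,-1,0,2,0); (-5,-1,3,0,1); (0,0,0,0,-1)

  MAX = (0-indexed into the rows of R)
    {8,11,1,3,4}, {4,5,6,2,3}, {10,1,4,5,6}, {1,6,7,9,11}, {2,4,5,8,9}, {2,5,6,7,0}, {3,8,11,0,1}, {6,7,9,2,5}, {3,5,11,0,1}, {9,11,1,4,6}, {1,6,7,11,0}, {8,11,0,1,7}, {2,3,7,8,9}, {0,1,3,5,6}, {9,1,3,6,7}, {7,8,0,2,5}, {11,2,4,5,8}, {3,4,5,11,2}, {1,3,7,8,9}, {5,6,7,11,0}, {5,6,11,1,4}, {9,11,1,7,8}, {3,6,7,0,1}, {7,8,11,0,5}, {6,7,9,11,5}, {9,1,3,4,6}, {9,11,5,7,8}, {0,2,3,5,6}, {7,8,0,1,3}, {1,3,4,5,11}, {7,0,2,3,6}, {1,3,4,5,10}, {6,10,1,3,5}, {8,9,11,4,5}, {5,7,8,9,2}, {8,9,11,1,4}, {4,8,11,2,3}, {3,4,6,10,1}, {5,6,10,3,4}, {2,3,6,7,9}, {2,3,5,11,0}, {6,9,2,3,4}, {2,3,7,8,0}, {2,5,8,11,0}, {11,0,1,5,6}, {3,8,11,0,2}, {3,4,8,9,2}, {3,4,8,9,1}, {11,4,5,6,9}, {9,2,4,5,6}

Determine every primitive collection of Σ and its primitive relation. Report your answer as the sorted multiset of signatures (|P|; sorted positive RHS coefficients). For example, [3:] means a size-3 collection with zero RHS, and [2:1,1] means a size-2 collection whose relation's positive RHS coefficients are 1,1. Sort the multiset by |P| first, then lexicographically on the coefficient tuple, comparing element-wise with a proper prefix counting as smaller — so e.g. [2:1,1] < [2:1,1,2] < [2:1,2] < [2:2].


Σ has 24 primitive collections:

  P = {0,4}:  v_{0} + v_{4} = 0  so sig = [2:]
  P = {0,9}:  v_{0} + v_{9} = v_{7}  so sig = [2:1]
  P = {1,2}:  v_{1} + v_{2} = v_{3}  so sig = [2:1]
  P = {4,7}:  v_{4} + v_{7} = v_{9}  so sig = [2:1]
  P = {6,8}:  v_{6} + v_{8} = v_{7}  so sig = [2:1]
  P = {8,10}:  v_{8} + v_{10} = v_{3} + v_{4}  so sig = [2:1,1]
  P = {7,10}:  v_{7} + v_{10} = v_{3} + v_{4} + v_{6}  so sig = [2:1,1,1]
  P = {0,10}:  v_{0} + v_{10} = v_{1} + v_{3} + v_{5} + v_{6}  so sig = [2:1,1,1,1]
  P = {2,10}:  v_{2} + v_{10} = 2·v_{3} + v_{4} + v_{5} + v_{6}  so sig = [2:1,1,1,2]
  P = {9,10}:  v_{9} + v_{10} = v_{3} + 2·v_{4} + v_{6}  so sig = [2:1,1,2]
  P = {10,11}:  v_{10} + v_{11} = 2·v_{1} + v_{4} + v_{5}  so sig = [2:1,1,2]
  P = {1,5,7}:  v_{1} + v_{5} + v_{7} = 0  so sig = [3:]
  P = {2,6,11}:  v_{2} + v_{6} + v_{11} = 0  so sig = [3:]
  P = {1,5,9}:  v_{1} + v_{5} + v_{9} = v_{4}  so sig = [3:1]
  P = {2,7,11}:  v_{2} + v_{7} + v_{11} = v_{8}  so sig = [3:1]
  P = {3,5,7}:  v_{3} + v_{5} + v_{7} = v_{2}  so sig = [3:1]
  P = {3,6,11}:  v_{3} + v_{6} + v_{11} = v_{1}  so sig = [3:1]
  P = {1,5,8}:  v_{1} + v_{5} + v_{8} = v_{2} + v_{11}  so sig = [3:1,1]
  P = {2,9,11}:  v_{2} + v_{9} + v_{11} = v_{4} + v_{8}  so sig = [3:1,1]
  P = {3,5,9}:  v_{3} + v_{5} + v_{9} = v_{2} + v_{4}  so sig = [3:1,1]
  P = {3,7,11}:  v_{3} + v_{7} + v_{11} = v_{1} + v_{8}  so sig = [3:1,1]
  P = {3,9,11}:  v_{3} + v_{9} + v_{11} = v_{1} + v_{4} + v_{8}  so sig = [3:1,1,1]
  P = {3,5,8}:  v_{3} + v_{5} + v_{8} = 2·v_{2} + v_{11}  so sig = [3:1,2]
  P = {1,3,4,5,6}:  v_{1} + v_{3} + v_{4} + v_{5} + v_{6} = v_{10}  so sig = [5:1]

Hence PRS(X_Σ) =
    |P|=2: 11 collections, coeffs (), (1), (1), (1), (1), (1,1), (1,1,1), (1,1,1,1), (1,1,1,2), (1,1,2), (1,1,2)
    |P|=3: 12 collections, coeffs (), (), (1), (1), (1), (1), (1,1), (1,1), (1,1), (1,1), (1,1,1), (1,2)
    |P|=5: 1 collection, coeffs (1)


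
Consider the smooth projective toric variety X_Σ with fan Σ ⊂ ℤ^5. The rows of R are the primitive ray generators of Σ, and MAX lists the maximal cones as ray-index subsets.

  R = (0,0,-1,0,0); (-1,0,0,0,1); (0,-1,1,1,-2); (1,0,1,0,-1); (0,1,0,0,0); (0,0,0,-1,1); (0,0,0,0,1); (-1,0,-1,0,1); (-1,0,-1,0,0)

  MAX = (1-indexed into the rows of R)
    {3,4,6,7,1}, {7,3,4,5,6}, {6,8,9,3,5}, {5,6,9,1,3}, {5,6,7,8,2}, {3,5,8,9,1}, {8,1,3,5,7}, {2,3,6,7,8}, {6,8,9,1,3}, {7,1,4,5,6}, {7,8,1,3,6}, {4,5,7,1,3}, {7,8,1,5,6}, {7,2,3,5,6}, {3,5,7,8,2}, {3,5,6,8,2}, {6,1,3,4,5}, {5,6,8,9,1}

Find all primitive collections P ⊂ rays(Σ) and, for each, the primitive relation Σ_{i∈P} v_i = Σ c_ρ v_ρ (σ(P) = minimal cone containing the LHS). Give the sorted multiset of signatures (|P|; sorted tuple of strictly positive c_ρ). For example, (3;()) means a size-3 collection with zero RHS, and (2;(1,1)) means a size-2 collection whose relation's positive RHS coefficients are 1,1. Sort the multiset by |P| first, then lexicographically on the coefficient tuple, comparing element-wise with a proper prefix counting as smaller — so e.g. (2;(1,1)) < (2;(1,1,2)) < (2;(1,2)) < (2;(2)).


The 9 primitive collections of Σ (r=9, n=5):

  • {4,8}:  v_{4} + v_{8} = 0  so sig = (2;())
  • {1,2}:  v_{1} + v_{2} = v_{8}  so sig = (2;(1))
  • {7,9}:  v_{7} + v_{9} = v_{8}  so sig = (2;(1))
  • {2,4}:  v_{2} + v_{4} = v_{3} + v_{5} + v_{6} + v_{7}  so sig = (2;(1,1,1,1))
  • {4,9}:  v_{4} + v_{9} = v_{1} + v_{3} + v_{5} + v_{6}  so sig = (2;(1,1,1,1))
  • {2,9}:  v_{2} + v_{9} = v_{3} + v_{5} + v_{6} + 2·v_{8}  so sig = (2;(1,1,1,2))
  • {1,3,5,6,7}:  v_{1} + v_{3} + v_{5} + v_{6} + v_{7} = 0  so sig = (5;())
  • {1,3,5,6,8}:  v_{1} + v_{3} + v_{5} + v_{6} + v_{8} = v_{9}  so sig = (5;(1))
  • {3,5,6,7,8}:  v_{3} + v_{5} + v_{6} + v_{7} + v_{8} = v_{2}  so sig = (5;(1))

Signatures (|P|; sorted positive RHS coefficients), sorted:
[(2;()), (2;(1)), (2;(1)), (2;(1,1,1,1)), (2;(1,1,1,1)), (2;(1,1,1,2)), (5;()), (5;(1)), (5;(1))]


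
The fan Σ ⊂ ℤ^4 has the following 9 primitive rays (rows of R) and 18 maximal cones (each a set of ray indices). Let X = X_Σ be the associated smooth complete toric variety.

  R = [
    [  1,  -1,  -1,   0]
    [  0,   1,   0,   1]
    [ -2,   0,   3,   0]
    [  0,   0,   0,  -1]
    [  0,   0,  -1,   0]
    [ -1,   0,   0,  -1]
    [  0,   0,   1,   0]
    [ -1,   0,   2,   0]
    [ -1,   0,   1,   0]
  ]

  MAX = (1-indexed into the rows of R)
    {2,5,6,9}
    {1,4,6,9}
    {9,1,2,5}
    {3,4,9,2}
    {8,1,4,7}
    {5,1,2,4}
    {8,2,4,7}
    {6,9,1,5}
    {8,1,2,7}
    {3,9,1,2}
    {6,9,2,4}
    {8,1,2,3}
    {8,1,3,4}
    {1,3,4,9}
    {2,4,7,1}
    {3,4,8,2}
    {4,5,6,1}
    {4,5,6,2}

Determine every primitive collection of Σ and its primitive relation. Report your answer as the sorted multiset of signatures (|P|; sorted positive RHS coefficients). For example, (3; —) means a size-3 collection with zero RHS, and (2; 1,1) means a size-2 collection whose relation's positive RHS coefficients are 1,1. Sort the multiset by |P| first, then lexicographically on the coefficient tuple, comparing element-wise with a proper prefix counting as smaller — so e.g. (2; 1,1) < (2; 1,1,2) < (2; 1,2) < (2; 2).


|primitive collections| = 14. Relations:

  P = {5,7}:  v_{5} + v_{7} = 0  →  sig = (2; —)
  P = {5,8}:  v_{5} + v_{8} = v_{9}  →  sig = (2; 1)
  P = {7,9}:  v_{7} + v_{9} = v_{8}  →  sig = (2; 1)
  P = {8,9}:  v_{8} + v_{9} = v_{3}  →  sig = (2; 1)
  P = {6,7}:  v_{6} + v_{7} = v_{4} + v_{9}  →  sig = (2; 1,1)
  P = {6,8}:  v_{6} + v_{8} = v_{4} + 2·v_{9}  →  sig = (2; 1,2)
  P = {3,6}:  v_{3} + v_{6} = v_{4} + 3·v_{9}  →  sig = (2; 1,3)
  P = {3,5}:  v_{3} + v_{5} = 2·v_{9}  →  sig = (2; 2)
  P = {3,7}:  v_{3} + v_{7} = 2·v_{8}  →  sig = (2; 2)
  P = {1,2,6}:  v_{1} + v_{2} + v_{6} = v_{5}  →  sig = (3; 1)
  P = {4,5,9}:  v_{4} + v_{5} + v_{9} = v_{6}  →  sig = (3; 1)
  P = {1,2,4,9}:  v_{1} + v_{2} + v_{4} + v_{9} = 0  →  sig = (4; —)
  P = {1,2,3,4}:  v_{1} + v_{2} + v_{3} + v_{4} = v_{8}  →  sig = (4; 1)
  P = {1,2,4,8}:  v_{1} + v_{2} + v_{4} + v_{8} = v_{7}  →  sig = (4; 1)

so the primitive-relation signature multiset is
{ (2; —),  (2; 1) ×3,  (2; 1,1),  (2; 1,2),  (2; 1,3),  (2; 2) ×2,  (3; 1) ×2,  (4; —),  (4; 1) ×2 }


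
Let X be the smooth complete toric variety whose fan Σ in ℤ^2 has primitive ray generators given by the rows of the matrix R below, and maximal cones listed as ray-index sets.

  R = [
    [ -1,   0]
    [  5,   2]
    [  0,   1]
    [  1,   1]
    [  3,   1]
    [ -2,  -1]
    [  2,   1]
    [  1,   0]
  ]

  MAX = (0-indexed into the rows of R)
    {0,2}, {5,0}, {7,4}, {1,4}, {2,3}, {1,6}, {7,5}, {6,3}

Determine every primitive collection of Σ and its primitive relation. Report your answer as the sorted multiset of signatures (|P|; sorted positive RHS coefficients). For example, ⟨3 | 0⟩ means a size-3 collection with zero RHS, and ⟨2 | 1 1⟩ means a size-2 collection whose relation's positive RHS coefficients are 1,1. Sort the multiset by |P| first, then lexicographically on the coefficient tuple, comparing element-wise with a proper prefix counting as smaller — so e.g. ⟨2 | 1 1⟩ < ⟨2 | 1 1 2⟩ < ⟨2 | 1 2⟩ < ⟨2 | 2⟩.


|primitive collections| = 20. Relations:

  P = {0,7}:  v_{0} + v_{7} = 0  so sig = ⟨2 | 0⟩
  P = {5,6}:  v_{5} + v_{6} = 0  so sig = ⟨2 | 0⟩
  P = {0,3}:  v_{0} + v_{3} = v_{2}  so sig = ⟨2 | 1⟩
  P = {0,4}:  v_{0} + v_{4} = v_{6}  so sig = ⟨2 | 1⟩
  P = {0,6}:  v_{0} + v_{6} = v_{3}  so sig = ⟨2 | 1⟩
  P = {1,5}:  v_{1} + v_{5} = v_{4}  so sig = ⟨2 | 1⟩
  P = {2,7}:  v_{2} + v_{7} = v_{3}  so sig = ⟨2 | 1⟩
  P = {3,5}:  v_{3} + v_{5} = v_{0}  so sig = ⟨2 | 1⟩
  P = {3,7}:  v_{3} + v_{7} = v_{6}  so sig = ⟨2 | 1⟩
  P = {4,5}:  v_{4} + v_{5} = v_{7}  so sig = ⟨2 | 1⟩
  P = {4,6}:  v_{4} + v_{6} = v_{1}  so sig = ⟨2 | 1⟩
  P = {6,7}:  v_{6} + v_{7} = v_{4}  so sig = ⟨2 | 1⟩
  P = {2,4}:  v_{2} + v_{4} = v_{3} + v_{6}  so sig = ⟨2 | 1 1⟩
  P = {1,2}:  v_{1} + v_{2} = v_{3} + 2·v_{6}  so sig = ⟨2 | 1 2⟩
  P = {0,1}:  v_{0} + v_{1} = 2·v_{6}  so sig = ⟨2 | 2⟩
  P = {1,7}:  v_{1} + v_{7} = 2·v_{4}  so sig = ⟨2 | 2⟩
  P = {2,5}:  v_{2} + v_{5} = 2·v_{0}  so sig = ⟨2 | 2⟩
  P = {2,6}:  v_{2} + v_{6} = 2·v_{3}  so sig = ⟨2 | 2⟩
  P = {3,4}:  v_{3} + v_{4} = 2·v_{6}  so sig = ⟨2 | 2⟩
  P = {1,3}:  v_{1} + v_{3} = 3·v_{6}  so sig = ⟨2 | 3⟩

so the primitive-relation signature multiset is
    ⟨2 | 0⟩
    ⟨2 | 0⟩
    ⟨2 | 1⟩
    ⟨2 | 1⟩
    ⟨2 | 1⟩
    ⟨2 | 1⟩
    ⟨2 | 1⟩
    ⟨2 | 1⟩
    ⟨2 | 1⟩
    ⟨2 | 1⟩
    ⟨2 | 1⟩
    ⟨2 | 1⟩
    ⟨2 | 1 1⟩
    ⟨2 | 1 2⟩
    ⟨2 | 2⟩
    ⟨2 | 2⟩
    ⟨2 | 2⟩
    ⟨2 | 2⟩
    ⟨2 | 2⟩
    ⟨2 | 3⟩


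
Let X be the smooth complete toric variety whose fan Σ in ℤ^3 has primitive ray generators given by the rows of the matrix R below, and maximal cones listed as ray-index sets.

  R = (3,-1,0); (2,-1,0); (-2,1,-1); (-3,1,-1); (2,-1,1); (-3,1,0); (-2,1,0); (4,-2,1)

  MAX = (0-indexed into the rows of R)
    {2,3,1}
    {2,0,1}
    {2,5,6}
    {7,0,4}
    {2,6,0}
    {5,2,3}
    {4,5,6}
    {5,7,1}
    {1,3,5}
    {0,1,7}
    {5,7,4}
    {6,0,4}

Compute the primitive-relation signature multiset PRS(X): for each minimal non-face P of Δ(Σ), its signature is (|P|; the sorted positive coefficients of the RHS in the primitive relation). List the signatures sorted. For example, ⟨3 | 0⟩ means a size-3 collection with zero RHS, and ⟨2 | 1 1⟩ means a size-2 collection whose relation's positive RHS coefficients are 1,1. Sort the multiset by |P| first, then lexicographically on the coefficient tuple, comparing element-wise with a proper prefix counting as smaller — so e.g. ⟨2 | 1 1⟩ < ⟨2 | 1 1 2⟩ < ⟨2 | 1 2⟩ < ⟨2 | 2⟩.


The 11 primitive collections of Σ (r=8, n=3):

  • {0,5}:  v_{0} + v_{5} = 0  so sig = ⟨2 | 0⟩
  • {1,6}:  v_{1} + v_{6} = 0  so sig = ⟨2 | 0⟩
  • {2,4}:  v_{2} + v_{4} = 0  so sig = ⟨2 | 0⟩
  • {1,4}:  v_{1} + v_{4} = v_{7}  so sig = ⟨2 | 1⟩
  • {2,7}:  v_{2} + v_{7} = v_{1}  so sig = ⟨2 | 1⟩
  • {6,7}:  v_{6} + v_{7} = v_{4}  so sig = ⟨2 | 1⟩
  • {0,3}:  v_{0} + v_{3} = v_{1} + v_{2}  so sig = ⟨2 | 1 1⟩
  • {3,4}:  v_{3} + v_{4} = v_{1} + v_{5}  so sig = ⟨2 | 1 1⟩
  • {3,6}:  v_{3} + v_{6} = v_{2} + v_{5}  so sig = ⟨2 | 1 1⟩
  • {3,7}:  v_{3} + v_{7} = 2·v_{1} + v_{5}  so sig = ⟨2 | 1 2⟩
  • {1,2,5}:  v_{1} + v_{2} + v_{5} = v_{3}  so sig = ⟨3 | 1⟩

Hence PRS(X_Σ) =
    |P|=2: 10 collections, coeffs (), (), (), (1), (1), (1), (1,1), (1,1), (1,1), (1,2)
    |P|=3: 1 collection, coeffs (1)


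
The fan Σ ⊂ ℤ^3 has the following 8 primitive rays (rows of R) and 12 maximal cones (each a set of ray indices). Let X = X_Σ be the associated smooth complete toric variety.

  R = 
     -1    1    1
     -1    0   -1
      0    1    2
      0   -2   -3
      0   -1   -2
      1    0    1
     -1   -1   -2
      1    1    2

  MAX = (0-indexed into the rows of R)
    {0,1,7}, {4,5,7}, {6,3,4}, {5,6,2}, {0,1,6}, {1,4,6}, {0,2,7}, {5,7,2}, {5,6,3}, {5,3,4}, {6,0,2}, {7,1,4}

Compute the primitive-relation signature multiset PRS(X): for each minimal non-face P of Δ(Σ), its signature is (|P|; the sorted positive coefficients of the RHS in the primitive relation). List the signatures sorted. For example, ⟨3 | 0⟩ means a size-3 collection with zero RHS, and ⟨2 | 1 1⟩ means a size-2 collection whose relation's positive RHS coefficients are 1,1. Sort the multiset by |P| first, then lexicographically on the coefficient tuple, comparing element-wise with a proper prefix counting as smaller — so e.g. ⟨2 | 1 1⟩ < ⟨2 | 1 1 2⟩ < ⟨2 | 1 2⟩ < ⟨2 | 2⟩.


Minimal non-faces — 11 found among 8 rays, 12 max cones:

  P={1,5}:  v_{1} + v_{5} = 0  ⇒ sig = ⟨2 | 0⟩
  P={2,4}:  v_{2} + v_{4} = 0  ⇒ sig = ⟨2 | 0⟩
  P={6,7}:  v_{6} + v_{7} = 0  ⇒ sig = ⟨2 | 0⟩
  P={0,3}:  v_{0} + v_{3} = v_{6}  ⇒ sig = ⟨2 | 1⟩
  P={0,4}:  v_{0} + v_{4} = v_{1}  ⇒ sig = ⟨2 | 1⟩
  P={0,5}:  v_{0} + v_{5} = v_{2}  ⇒ sig = ⟨2 | 1⟩
  P={1,2}:  v_{1} + v_{2} = v_{0}  ⇒ sig = ⟨2 | 1⟩
  P={1,3}:  v_{1} + v_{3} = v_{4} + v_{6}  ⇒ sig = ⟨2 | 1 1⟩
  P={2,3}:  v_{2} + v_{3} = v_{5} + v_{6}  ⇒ sig = ⟨2 | 1 1⟩
  P={3,7}:  v_{3} + v_{7} = v_{4} + v_{5}  ⇒ sig = ⟨2 | 1 1⟩
  P={4,5,6}:  v_{4} + v_{5} + v_{6} = v_{3}  ⇒ sig = ⟨3 | 1⟩

Hence PRS(X_Σ) =
{ ⟨2 | 0⟩ ×3,  ⟨2 | 1⟩ ×4,  ⟨2 | 1 1⟩ ×3,  ⟨3 | 1⟩ }


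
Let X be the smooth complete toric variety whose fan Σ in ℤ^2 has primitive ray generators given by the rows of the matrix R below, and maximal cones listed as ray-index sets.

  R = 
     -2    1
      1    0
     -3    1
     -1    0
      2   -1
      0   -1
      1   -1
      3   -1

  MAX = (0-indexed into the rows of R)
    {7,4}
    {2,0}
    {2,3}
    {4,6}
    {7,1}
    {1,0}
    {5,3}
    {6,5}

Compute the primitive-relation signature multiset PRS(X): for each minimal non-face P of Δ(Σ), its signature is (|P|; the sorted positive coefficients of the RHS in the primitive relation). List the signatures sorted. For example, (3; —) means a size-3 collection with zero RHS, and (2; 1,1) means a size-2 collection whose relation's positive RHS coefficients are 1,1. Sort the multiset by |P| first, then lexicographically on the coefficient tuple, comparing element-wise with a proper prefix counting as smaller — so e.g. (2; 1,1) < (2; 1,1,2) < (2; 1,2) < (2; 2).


|primitive collections| = 20. Relations:

  {0,4}:  v_{0} + v_{4} = 0  →  sig = (2; —)
  {1,3}:  v_{1} + v_{3} = 0  →  sig = (2; —)
  {2,7}:  v_{2} + v_{7} = 0  →  sig = (2; —)
  {0,3}:  v_{0} + v_{3} = v_{2}  →  sig = (2; 1)
  {0,6}:  v_{0} + v_{6} = v_{3}  →  sig = (2; 1)
  {0,7}:  v_{0} + v_{7} = v_{1}  →  sig = (2; 1)
  {1,2}:  v_{1} + v_{2} = v_{0}  →  sig = (2; 1)
  {1,4}:  v_{1} + v_{4} = v_{7}  →  sig = (2; 1)
  {1,5}:  v_{1} + v_{5} = v_{6}  →  sig = (2; 1)
  {1,6}:  v_{1} + v_{6} = v_{4}  →  sig = (2; 1)
  {2,4}:  v_{2} + v_{4} = v_{3}  →  sig = (2; 1)
  {3,4}:  v_{3} + v_{4} = v_{6}  →  sig = (2; 1)
  {3,6}:  v_{3} + v_{6} = v_{5}  →  sig = (2; 1)
  {3,7}:  v_{3} + v_{7} = v_{4}  →  sig = (2; 1)
  {5,7}:  v_{5} + v_{7} = v_{4} + v_{6}  →  sig = (2; 1,1)
  {0,5}:  v_{0} + v_{5} = 2·v_{3}  →  sig = (2; 2)
  {2,6}:  v_{2} + v_{6} = 2·v_{3}  →  sig = (2; 2)
  {4,5}:  v_{4} + v_{5} = 2·v_{6}  →  sig = (2; 2)
  {6,7}:  v_{6} + v_{7} = 2·v_{4}  →  sig = (2; 2)
  {2,5}:  v_{2} + v_{5} = 3·v_{3}  →  sig = (2; 3)

so the primitive-relation signature multiset is
{ (2; —) ×3,  (2; 1) ×11,  (2; 1,1),  (2; 2) ×4,  (2; 3) }


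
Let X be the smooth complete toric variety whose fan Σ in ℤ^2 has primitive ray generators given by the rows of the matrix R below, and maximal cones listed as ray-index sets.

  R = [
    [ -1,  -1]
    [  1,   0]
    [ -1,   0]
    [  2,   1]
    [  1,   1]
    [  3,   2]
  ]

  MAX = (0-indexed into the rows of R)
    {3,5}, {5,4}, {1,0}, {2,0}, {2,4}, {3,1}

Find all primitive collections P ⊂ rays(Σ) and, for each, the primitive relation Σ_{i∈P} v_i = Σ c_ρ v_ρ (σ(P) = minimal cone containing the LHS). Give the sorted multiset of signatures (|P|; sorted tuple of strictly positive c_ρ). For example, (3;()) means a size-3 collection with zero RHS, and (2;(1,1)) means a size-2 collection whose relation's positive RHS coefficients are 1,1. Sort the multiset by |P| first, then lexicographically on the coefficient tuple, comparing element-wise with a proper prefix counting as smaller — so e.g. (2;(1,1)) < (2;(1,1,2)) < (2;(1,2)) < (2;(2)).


Σ has 9 primitive collections:

  P = {0,4}:  v_{0} + v_{4} = 0  ⟹  sig = (2;())
  P = {1,2}:  v_{1} + v_{2} = 0  ⟹  sig = (2;())
  P = {0,3}:  v_{0} + v_{3} = v_{1}  ⟹  sig = (2;(1))
  P = {0,5}:  v_{0} + v_{5} = v_{3}  ⟹  sig = (2;(1))
  P = {1,4}:  v_{1} + v_{4} = v_{3}  ⟹  sig = (2;(1))
  P = {2,3}:  v_{2} + v_{3} = v_{4}  ⟹  sig = (2;(1))
  P = {3,4}:  v_{3} + v_{4} = v_{5}  ⟹  sig = (2;(1))
  P = {1,5}:  v_{1} + v_{5} = 2·v_{3}  ⟹  sig = (2;(2))
  P = {2,5}:  v_{2} + v_{5} = 2·v_{4}  ⟹  sig = (2;(2))

Sorted signature multiset PRS(X):
    |P|=2: 9 collections, coeffs (), (), (1), (1), (1), (1), (1), (2), (2)


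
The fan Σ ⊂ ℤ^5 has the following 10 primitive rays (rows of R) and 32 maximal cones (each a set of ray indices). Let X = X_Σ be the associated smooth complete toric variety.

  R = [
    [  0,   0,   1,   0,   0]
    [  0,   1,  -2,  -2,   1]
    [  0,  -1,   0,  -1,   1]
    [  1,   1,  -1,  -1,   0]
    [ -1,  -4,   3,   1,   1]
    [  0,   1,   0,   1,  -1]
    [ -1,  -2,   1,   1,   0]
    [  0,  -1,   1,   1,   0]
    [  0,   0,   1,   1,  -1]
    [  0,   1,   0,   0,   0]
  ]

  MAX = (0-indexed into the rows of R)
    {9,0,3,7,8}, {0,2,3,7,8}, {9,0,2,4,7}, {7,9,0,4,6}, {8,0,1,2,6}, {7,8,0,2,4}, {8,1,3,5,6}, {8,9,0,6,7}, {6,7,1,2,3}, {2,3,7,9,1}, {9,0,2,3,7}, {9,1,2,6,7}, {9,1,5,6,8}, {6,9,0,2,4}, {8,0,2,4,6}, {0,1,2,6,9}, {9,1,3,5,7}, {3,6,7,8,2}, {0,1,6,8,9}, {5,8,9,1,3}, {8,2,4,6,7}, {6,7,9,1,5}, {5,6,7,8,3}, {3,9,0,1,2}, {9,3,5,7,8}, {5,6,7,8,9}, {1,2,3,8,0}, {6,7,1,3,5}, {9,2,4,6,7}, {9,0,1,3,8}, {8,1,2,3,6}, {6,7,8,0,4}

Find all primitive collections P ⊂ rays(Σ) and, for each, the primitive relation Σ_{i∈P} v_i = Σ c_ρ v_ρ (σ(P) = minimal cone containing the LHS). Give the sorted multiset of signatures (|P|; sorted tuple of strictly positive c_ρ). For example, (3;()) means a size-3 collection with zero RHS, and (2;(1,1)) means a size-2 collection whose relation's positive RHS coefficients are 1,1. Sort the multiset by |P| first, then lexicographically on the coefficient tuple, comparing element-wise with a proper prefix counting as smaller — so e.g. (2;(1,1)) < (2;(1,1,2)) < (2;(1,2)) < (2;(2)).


Primitive collections (12):

  P = {2,5}:  v_{2} + v_{5} = 0  ⇒ sig = (2;())
  P = {0,5}:  v_{0} + v_{5} = v_{8} + v_{9}  ⇒ sig = (2;(1,1))
  P = {4,5}:  v_{4} + v_{5} = v_{0} + v_{6} + v_{7}  ⇒ sig = (2;(1,1,1))
  P = {1,4}:  v_{1} + v_{4} = 2·v_{2} + v_{6} + v_{9}  ⇒ sig = (2;(1,1,2))
  P = {3,4}:  v_{3} + v_{4} = 2·v_{2} + v_{7} + v_{8}  ⇒ sig = (2;(1,1,2))
  P = {1,7,8}:  v_{1} + v_{7} + v_{8} = 0  ⇒ sig = (3;())
  P = {3,6,9}:  v_{3} + v_{6} + v_{9} = 0  ⇒ sig = (3;())
  P = {2,8,9}:  v_{2} + v_{8} + v_{9} = v_{0}  ⇒ sig = (3;(1))
  P = {0,1,7}:  v_{0} + v_{1} + v_{7} = v_{2} + v_{9}  ⇒ sig = (3;(1,1))
  P = {0,3,6}:  v_{0} + v_{3} + v_{6} = v_{2} + v_{8}  ⇒ sig = (3;(1,1))
  P = {4,8,9}:  v_{4} + v_{8} + v_{9} = 2·v_{0} + v_{6} + v_{7}  ⇒ sig = (3;(1,1,2))
  P = {0,2,6,7}:  v_{0} + v_{2} + v_{6} + v_{7} = v_{4}  ⇒ sig = (4;(1))

Sorted signature multiset PRS(X):
[(2;()), (2;(1,1)), (2;(1,1,1)), (2;(1,1,2)), (2;(1,1,2)), (3;()), (3;()), (3;(1)), (3;(1,1)), (3;(1,1)), (3;(1,1,2)), (4;(1))]


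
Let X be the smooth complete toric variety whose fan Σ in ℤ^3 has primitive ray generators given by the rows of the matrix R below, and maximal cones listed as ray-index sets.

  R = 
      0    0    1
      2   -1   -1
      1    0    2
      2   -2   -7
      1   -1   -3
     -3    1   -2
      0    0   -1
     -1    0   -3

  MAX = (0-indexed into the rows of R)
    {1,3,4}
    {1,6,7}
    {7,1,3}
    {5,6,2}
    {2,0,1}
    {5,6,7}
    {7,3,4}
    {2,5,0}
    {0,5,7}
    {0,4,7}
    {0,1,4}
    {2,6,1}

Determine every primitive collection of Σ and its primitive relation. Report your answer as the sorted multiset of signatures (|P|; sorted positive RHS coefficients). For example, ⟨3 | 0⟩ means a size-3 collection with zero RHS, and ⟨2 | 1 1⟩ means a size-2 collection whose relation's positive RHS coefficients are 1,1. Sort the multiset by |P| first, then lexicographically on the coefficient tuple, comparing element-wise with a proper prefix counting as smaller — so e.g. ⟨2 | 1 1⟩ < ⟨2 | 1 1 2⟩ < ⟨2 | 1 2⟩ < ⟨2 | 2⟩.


Σ has 12 primitive collections:

  P = {0,6}:  v_{0} + v_{6} = 0 ; sig = ⟨2 | 0⟩
  P = {1,5}:  v_{1} + v_{5} = v_{7} ; sig = ⟨2 | 1⟩
  P = {2,4}:  v_{2} + v_{4} = v_{1} ; sig = ⟨2 | 1⟩
  P = {2,7}:  v_{2} + v_{7} = v_{6} ; sig = ⟨2 | 1⟩
  P = {4,6}:  v_{4} + v_{6} = v_{1} + v_{7} ; sig = ⟨2 | 1 1⟩
  P = {2,3}:  v_{2} + v_{3} = 2·v_{1} + v_{7} ; sig = ⟨2 | 1 2⟩
  P = {3,5}:  v_{3} + v_{5} = v_{4} + 2·v_{7} ; sig = ⟨2 | 1 2⟩
  P = {4,5}:  v_{4} + v_{5} = v_{0} + 2·v_{7} ; sig = ⟨2 | 1 2⟩
  P = {0,3}:  v_{0} + v_{3} = 2·v_{4} ; sig = ⟨2 | 2⟩
  P = {3,6}:  v_{3} + v_{6} = 2·v_{1} + 2·v_{7} ; sig = ⟨2 | 2 2⟩
  P = {0,1,7}:  v_{0} + v_{1} + v_{7} = v_{4} ; sig = ⟨3 | 1⟩
  P = {1,4,7}:  v_{1} + v_{4} + v_{7} = v_{3} ; sig = ⟨3 | 1⟩

Signatures (|P|; sorted positive RHS coefficients), sorted:
[⟨2 | 0⟩, ⟨2 | 1⟩, ⟨2 | 1⟩, ⟨2 | 1⟩, ⟨2 | 1 1⟩, ⟨2 | 1 2⟩, ⟨2 | 1 2⟩, ⟨2 | 1 2⟩, ⟨2 | 2⟩, ⟨2 | 2 2⟩, ⟨3 | 1⟩, ⟨3 | 1⟩]
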